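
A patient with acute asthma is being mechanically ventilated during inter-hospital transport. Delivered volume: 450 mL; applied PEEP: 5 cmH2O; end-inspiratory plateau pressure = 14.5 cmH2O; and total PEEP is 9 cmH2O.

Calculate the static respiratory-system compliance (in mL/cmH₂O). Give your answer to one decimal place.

81.8

End-expiratory occlusion gives total PEEP = 9 cmH2O (intrinsic PEEP = 9 − 5 = 4). Use total PEEP for the elastic gradient.
Cstat = Vt / (Pplat − PEEPtotal) = 450 / (14.5 − 9) = 450 / 5.5 = 81.818 mL/cmH2O.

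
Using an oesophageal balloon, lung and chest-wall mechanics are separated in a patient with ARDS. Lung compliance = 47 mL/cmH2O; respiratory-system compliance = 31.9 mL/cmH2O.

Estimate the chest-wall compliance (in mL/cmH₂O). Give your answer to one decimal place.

99.3

1/Ccw = 1/Crs − 1/CL.
1/Ccw = 1/31.9 − 1/47 = 0.01007.
Ccw = 99.305 mL/cmH2O.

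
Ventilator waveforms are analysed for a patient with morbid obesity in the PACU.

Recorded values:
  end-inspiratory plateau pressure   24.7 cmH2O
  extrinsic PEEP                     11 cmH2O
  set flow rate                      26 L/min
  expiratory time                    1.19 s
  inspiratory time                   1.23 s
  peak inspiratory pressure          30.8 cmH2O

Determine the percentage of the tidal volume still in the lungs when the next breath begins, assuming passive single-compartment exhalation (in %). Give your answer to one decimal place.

Flow: 26 L/min ÷ 60 = 0.4333 L/s.
Vt = flow × Ti = 0.4333 L/s × 1.23 s × 1000 mL/L = 532.96 mL.
R = (PIP − Pplat)/V̇ = (30.8 − 24.7) / 0.4333 = 6.1/0.4333 = 14.078 cmH2O·s/L.
C = Vt/(Pplat − PEEP) = 532.96 / (24.7 − 11) = 532.96/13.7 = 38.902 mL/cmH2O.
τ = R × C = 14.078 × 0.0389 L/cmH2O = 0.5476 s.
Fraction remaining at end-expiration = e^(−Te/τ) = e^(−1.19/0.5476) = 0.1138 → 11.38%.

11.4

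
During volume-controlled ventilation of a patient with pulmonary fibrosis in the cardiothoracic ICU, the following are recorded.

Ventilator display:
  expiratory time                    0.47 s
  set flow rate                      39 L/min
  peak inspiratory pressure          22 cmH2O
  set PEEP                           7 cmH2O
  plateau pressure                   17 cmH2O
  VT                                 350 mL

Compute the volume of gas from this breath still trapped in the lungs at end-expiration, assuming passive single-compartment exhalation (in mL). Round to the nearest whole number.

61

Flow: 39 L/min ÷ 60 = 0.65 L/s.
R = (PIP − Pplat)/V̇ = (22 − 17) / 0.65 = 5.0/0.65 = 7.692 cmH2O·s/L.
C = Vt/(Pplat − PEEP) = 350.0 / (17 − 7) = 350.0/10.0 = 35.0 mL/cmH2O.
τ = R × C = 7.692 × 0.035 L/cmH2O = 0.2692 s.
Fraction remaining = e^(−Te/τ) = e^(−0.47/0.2692) = 0.1745.
Trapped volume = 350.0 × 0.1745 = 61.075 mL.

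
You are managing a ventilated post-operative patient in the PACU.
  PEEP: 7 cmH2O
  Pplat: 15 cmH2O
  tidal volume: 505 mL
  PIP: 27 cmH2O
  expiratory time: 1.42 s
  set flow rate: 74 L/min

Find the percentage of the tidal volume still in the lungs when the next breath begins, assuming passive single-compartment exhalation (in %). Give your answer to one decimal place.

Flow: 74 L/min ÷ 60 = 1.2333 L/s.
R = (PIP − Pplat)/V̇ = (27 − 15) / 1.2333 = 12.0/1.2333 = 9.73 cmH2O·s/L.
C = Vt/(Pplat − PEEP) = 505.0 / (15 − 7) = 505.0/8.0 = 63.125 mL/cmH2O.
τ = R × C = 9.73 × 0.06313 L/cmH2O = 0.6143 s.
Fraction remaining at end-expiration = e^(−Te/τ) = e^(−1.42/0.6143) = 0.09911 → 9.911%.

9.9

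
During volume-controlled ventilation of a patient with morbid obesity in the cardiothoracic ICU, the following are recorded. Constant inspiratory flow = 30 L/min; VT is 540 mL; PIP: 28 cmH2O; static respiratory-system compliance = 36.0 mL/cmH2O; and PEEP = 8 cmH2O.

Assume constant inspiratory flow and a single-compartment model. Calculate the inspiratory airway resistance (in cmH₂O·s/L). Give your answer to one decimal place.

Flow: 30 L/min ÷ 60 = 0.5 L/s.
Equation of motion (constant flow): PIP = Vt/C + R·V̇ + PEEP.
R·V̇ = PIP − Vt/C − PEEP = 28 − 540/36.0 − 8 = 28 − 15.0 − 8 = 5.0 cmH2O.
R = 5.0 / 0.5 = 10.0 cmH2O·s/L.

10.0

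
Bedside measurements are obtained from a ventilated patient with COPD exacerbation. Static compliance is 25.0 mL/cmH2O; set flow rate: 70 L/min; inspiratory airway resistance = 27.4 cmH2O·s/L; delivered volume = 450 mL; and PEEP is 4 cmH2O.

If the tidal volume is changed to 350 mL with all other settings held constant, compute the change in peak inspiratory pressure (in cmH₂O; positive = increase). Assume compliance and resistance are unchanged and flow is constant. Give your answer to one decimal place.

-4.0

PIP = Vt/C + R·V̇ + PEEP (constant-flow equation of motion).
Only the elastic term changes: ΔPIP = ΔVt / C = (350 − 450) / 25.0 = -4.0 cmH2O.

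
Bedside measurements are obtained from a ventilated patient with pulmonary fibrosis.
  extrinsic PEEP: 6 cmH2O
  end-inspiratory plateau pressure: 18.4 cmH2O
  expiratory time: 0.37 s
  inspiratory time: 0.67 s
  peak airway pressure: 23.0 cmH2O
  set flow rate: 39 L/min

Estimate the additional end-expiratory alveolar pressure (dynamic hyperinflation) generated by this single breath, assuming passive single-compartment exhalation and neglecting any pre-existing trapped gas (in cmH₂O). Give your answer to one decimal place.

2.8

Flow: 39 L/min ÷ 60 = 0.65 L/s.
Vt = flow × Ti = 0.65 L/s × 0.67 s × 1000 mL/L = 435.5 mL.
R = (PIP − Pplat)/V̇ = (23.0 − 18.4) / 0.65 = 4.6/0.65 = 7.077 cmH2O·s/L.
C = Vt/(Pplat − PEEP) = 435.5 / (18.4 − 6) = 435.5/12.4 = 35.121 mL/cmH2O.
τ = R × C = 7.077 × 0.03512 L/cmH2O = 0.2485 s.
Fraction remaining = e^(−Te/τ) = e^(−0.37/0.2485) = 0.2256; trapped volume = 435.5 × 0.2256 = 98.249 mL.
Additional alveolar pressure from trapping ≈ V_trapped / C = 98.249 / 35.121 = 2.797 cmH2O.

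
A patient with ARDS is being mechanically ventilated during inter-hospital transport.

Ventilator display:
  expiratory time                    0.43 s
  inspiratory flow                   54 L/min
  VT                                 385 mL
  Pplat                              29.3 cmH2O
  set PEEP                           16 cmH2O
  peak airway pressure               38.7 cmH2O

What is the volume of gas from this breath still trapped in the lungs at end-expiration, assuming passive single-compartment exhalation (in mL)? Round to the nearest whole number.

Flow: 54 L/min ÷ 60 = 0.9 L/s.
R = (PIP − Pplat)/V̇ = (38.7 − 29.3) / 0.9 = 9.4/0.9 = 10.444 cmH2O·s/L.
C = Vt/(Pplat − PEEP) = 385.0 / (29.3 − 16) = 385.0/13.3 = 28.947 mL/cmH2O.
τ = R × C = 10.444 × 0.02895 L/cmH2O = 0.3024 s.
Fraction remaining = e^(−Te/τ) = e^(−0.43/0.3024) = 0.2412.
Trapped volume = 385.0 × 0.2412 = 92.862 mL.

93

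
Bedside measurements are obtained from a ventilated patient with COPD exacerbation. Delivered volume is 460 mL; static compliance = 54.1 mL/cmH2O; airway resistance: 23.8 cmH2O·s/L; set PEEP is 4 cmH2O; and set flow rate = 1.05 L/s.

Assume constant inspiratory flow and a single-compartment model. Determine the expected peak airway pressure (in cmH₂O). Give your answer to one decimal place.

Equation of motion (constant flow): PIP = Vt/C + R·V̇ + PEEP.
PIP = 460/54.1 + 23.8×1.05 + 4 = 8.503 + 24.99 + 4 = 37.493 cmH2O.

37.5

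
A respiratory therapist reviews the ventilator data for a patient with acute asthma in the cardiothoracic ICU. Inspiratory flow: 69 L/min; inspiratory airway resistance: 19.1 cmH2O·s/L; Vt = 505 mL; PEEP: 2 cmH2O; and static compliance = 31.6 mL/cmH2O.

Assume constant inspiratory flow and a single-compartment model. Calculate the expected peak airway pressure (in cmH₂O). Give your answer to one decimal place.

Flow: 69 L/min ÷ 60 = 1.15 L/s.
Equation of motion (constant flow): PIP = Vt/C + R·V̇ + PEEP.
PIP = 505/31.6 + 19.1×1.15 + 2 = 15.981 + 21.965 + 2 = 39.946 cmH2O.

39.9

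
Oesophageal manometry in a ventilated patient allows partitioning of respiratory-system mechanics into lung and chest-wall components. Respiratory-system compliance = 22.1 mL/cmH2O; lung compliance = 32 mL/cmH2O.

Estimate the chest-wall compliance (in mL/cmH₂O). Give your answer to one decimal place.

71.4

1/Ccw = 1/Crs − 1/CL.
1/Ccw = 1/22.1 − 1/32 = 0.014.
Ccw = 71.429 mL/cmH2O.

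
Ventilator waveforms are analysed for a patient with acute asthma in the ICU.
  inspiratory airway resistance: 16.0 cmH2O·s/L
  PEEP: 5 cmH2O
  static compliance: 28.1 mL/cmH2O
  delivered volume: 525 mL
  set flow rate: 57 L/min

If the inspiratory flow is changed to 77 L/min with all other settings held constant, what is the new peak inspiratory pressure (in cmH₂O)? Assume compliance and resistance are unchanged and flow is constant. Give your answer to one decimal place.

Flow: 57 L/min ÷ 60 = 0.95 L/s.
New flow: 77 L/min ÷ 60 = 1.2833 L/s.
PIP = Vt/C + R·V̇ + PEEP (constant-flow equation of motion).
Only the resistive term changes: ΔPIP = R × ΔV̇ = 16.0 × (1.2833 − 0.95) = 16.0 × 0.3333 = 5.333 cmH2O.
Original PIP = 525/28.1 + 16.0×0.95 + 5 = 38.883 cmH2O; new PIP = 38.883 + (5.333) = 44.216 cmH2O.

44.2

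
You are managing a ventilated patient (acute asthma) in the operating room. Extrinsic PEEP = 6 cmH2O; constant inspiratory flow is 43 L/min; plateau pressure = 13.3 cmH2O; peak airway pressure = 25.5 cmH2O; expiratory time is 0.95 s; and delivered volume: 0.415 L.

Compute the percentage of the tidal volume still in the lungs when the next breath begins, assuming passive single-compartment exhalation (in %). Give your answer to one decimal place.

37.5

Flow: 43 L/min ÷ 60 = 0.7167 L/s.
R = (PIP − Pplat)/V̇ = (25.5 − 13.3) / 0.7167 = 12.2/0.7167 = 17.022 cmH2O·s/L.
C = Vt/(Pplat − PEEP) = 415.0 / (13.3 − 6) = 415.0/7.3 = 56.849 mL/cmH2O.
τ = R × C = 17.022 × 0.05685 L/cmH2O = 0.9677 s.
Fraction remaining at end-expiration = e^(−Te/τ) = e^(−0.95/0.9677) = 0.3747 → 37.47%.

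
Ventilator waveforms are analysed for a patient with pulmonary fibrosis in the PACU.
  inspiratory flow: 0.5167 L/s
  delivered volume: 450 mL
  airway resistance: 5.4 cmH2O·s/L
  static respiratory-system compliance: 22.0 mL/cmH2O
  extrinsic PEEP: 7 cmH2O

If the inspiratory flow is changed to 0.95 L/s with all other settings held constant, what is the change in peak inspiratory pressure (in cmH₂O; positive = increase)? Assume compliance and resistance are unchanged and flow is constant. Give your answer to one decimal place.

PIP = Vt/C + R·V̇ + PEEP (constant-flow equation of motion).
Only the resistive term changes: ΔPIP = R × ΔV̇ = 5.4 × (0.95 − 0.5167) = 5.4 × 0.4333 = 2.34 cmH2O.

2.3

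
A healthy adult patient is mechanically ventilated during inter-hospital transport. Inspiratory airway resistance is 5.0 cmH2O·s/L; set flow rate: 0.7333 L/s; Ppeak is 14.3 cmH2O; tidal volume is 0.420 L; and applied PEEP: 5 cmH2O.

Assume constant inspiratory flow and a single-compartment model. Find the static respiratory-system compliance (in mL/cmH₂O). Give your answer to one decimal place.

Equation of motion (constant flow): PIP = Vt/C + R·V̇ + PEEP.
Vt/C = PIP − R·V̇ − PEEP = 14.3 − 5.0×0.7333 − 5 = 14.3 − 3.667 − 5 = 5.633 cmH2O.
C = Vt / 5.633 = 420 / 5.633 = 74.561 mL/cmH2O.

74.6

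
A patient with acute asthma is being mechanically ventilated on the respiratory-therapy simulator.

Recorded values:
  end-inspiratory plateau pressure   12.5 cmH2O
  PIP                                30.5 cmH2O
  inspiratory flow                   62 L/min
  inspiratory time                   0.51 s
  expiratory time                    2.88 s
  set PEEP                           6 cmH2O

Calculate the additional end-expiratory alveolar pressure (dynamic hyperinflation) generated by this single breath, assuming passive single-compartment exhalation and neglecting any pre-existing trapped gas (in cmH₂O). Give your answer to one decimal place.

Flow: 62 L/min ÷ 60 = 1.0333 L/s.
Vt = flow × Ti = 1.0333 L/s × 0.51 s × 1000 mL/L = 526.98 mL.
R = (PIP − Pplat)/V̇ = (30.5 − 12.5) / 1.0333 = 18.0/1.0333 = 17.42 cmH2O·s/L.
C = Vt/(Pplat − PEEP) = 526.98 / (12.5 − 6) = 526.98/6.5 = 81.074 mL/cmH2O.
τ = R × C = 17.42 × 0.08107 L/cmH2O = 1.412 s.
Fraction remaining = e^(−Te/τ) = e^(−2.88/1.412) = 0.1301; trapped volume = 526.98 × 0.1301 = 68.56 mL.
Additional alveolar pressure from trapping ≈ V_trapped / C = 68.56 / 81.074 = 0.8456 cmH2O.

0.8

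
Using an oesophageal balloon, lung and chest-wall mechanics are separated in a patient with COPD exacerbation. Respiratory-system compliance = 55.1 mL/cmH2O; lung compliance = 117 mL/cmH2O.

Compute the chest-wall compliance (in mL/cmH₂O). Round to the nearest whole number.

1/Ccw = 1/Crs − 1/CL.
1/Ccw = 1/55.1 − 1/117 = 0.009602.
Ccw = 104.14 mL/cmH2O.

104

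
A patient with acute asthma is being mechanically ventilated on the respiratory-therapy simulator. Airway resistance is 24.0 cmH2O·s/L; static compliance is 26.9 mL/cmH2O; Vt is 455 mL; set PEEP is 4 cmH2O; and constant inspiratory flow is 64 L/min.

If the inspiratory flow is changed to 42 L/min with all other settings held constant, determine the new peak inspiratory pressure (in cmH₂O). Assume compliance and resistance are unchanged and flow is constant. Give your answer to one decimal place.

Flow: 64 L/min ÷ 60 = 1.0667 L/s.
New flow: 42 L/min ÷ 60 = 0.7 L/s.
PIP = Vt/C + R·V̇ + PEEP (constant-flow equation of motion).
Only the resistive term changes: ΔPIP = R × ΔV̇ = 24.0 × (0.7 − 1.0667) = 24.0 × -0.3667 = -8.801 cmH2O.
Original PIP = 455/26.9 + 24.0×1.0667 + 4 = 46.515 cmH2O; new PIP = 46.515 + (-8.801) = 37.714 cmH2O.

37.7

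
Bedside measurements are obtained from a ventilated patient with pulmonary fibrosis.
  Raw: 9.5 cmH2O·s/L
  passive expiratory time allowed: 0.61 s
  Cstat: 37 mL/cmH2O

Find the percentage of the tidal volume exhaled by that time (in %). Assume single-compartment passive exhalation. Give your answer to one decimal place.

82.4

τ = R × C = 9.5 × 37 mL/cmH2O = 9.5 × 0.037 L/cmH2O = 0.3515 s.
Passive exhalation: V(t)/V₀ = e^(−t/τ) = e^(−0.61/0.3515) = 0.1763.
Fraction exhaled = 1 − 0.1763 = 0.8237 → 82.37%.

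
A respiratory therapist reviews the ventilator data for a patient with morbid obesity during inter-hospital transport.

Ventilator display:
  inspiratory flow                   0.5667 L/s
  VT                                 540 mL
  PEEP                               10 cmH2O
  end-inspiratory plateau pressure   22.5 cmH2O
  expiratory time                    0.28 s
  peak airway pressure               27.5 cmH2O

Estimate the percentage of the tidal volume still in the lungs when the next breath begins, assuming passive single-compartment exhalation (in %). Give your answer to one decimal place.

R = (PIP − Pplat)/V̇ = (27.5 − 22.5) / 0.5667 = 5.0/0.5667 = 8.823 cmH2O·s/L.
C = Vt/(Pplat − PEEP) = 540.0 / (22.5 − 10) = 540.0/12.5 = 43.2 mL/cmH2O.
τ = R × C = 8.823 × 0.0432 L/cmH2O = 0.3812 s.
Fraction remaining at end-expiration = e^(−Te/τ) = e^(−0.28/0.3812) = 0.4797 → 47.97%.

48.0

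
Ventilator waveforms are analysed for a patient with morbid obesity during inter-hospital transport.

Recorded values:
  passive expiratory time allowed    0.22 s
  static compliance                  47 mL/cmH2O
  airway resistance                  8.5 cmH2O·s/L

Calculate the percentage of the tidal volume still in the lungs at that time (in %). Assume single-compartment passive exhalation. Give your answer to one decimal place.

τ = R × C = 8.5 × 47 mL/cmH2O = 8.5 × 0.047 L/cmH2O = 0.3995 s.
Passive exhalation: V(t)/V₀ = e^(−t/τ) = e^(−0.22/0.3995) = 0.5766.
Fraction remaining = 0.5766 → 57.66%.

57.7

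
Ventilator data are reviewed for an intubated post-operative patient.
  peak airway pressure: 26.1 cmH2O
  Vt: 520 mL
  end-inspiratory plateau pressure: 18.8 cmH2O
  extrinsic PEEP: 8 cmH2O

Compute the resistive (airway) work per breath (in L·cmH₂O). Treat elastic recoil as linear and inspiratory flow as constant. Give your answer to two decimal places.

3.80

With constant inspiratory flow the resistive pressure is constant at PIP − Pplat = 26.1 − 18.8 = 7.3 cmH2O, so resistive work = 7.3 × 0.520 = 3.796 L·cmH2O.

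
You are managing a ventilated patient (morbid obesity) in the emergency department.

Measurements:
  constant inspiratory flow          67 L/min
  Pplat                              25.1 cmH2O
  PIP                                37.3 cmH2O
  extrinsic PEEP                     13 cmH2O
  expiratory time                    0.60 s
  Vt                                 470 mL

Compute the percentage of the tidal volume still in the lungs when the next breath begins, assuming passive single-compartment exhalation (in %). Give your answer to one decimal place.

Flow: 67 L/min ÷ 60 = 1.1167 L/s.
R = (PIP − Pplat)/V̇ = (37.3 − 25.1) / 1.1167 = 12.2/1.1167 = 10.925 cmH2O·s/L.
C = Vt/(Pplat − PEEP) = 470.0 / (25.1 − 13) = 470.0/12.1 = 38.843 mL/cmH2O.
τ = R × C = 10.925 × 0.03884 L/cmH2O = 0.4243 s.
Fraction remaining at end-expiration = e^(−Te/τ) = e^(−0.60/0.4243) = 0.2431 → 24.31%.

24.3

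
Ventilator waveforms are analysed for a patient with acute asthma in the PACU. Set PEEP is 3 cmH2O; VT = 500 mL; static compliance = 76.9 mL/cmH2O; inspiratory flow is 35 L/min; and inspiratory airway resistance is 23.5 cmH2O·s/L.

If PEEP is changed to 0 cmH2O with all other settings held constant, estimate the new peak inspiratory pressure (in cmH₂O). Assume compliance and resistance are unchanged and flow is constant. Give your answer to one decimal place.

Flow: 35 L/min ÷ 60 = 0.5833 L/s.
PIP = Vt/C + R·V̇ + PEEP (constant-flow equation of motion).
Only the baseline term changes: ΔPIP = ΔPEEP = 0 − 3 = -3.0 cmH2O.
Original PIP = 500/76.9 + 23.5×0.5833 + 3 = 23.21 cmH2O; new PIP = 23.21 + (-3.0) = 20.21 cmH2O.

20.2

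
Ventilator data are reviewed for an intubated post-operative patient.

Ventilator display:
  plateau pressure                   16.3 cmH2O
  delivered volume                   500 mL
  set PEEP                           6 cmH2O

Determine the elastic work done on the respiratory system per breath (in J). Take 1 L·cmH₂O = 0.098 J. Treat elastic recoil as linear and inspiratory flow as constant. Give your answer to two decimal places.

Elastic work ≈ ½ × (Pplat − PEEP) × Vt = 0.5 × (16.3 − 6) × 0.500 L = 0.5 × 10.3 × 0.500 = 2.575 L·cmH2O.
× 0.098 J/(L·cmH2O) → 0.2524 J.

0.25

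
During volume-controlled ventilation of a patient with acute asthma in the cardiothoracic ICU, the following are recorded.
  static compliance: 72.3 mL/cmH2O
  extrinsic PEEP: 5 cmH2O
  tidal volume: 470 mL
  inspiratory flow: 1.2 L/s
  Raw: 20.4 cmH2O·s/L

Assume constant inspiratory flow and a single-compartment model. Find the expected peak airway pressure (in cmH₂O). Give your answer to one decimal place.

Equation of motion (constant flow): PIP = Vt/C + R·V̇ + PEEP.
PIP = 470/72.3 + 20.4×1.2 + 5 = 6.501 + 24.48 + 5 = 35.981 cmH2O.

36.0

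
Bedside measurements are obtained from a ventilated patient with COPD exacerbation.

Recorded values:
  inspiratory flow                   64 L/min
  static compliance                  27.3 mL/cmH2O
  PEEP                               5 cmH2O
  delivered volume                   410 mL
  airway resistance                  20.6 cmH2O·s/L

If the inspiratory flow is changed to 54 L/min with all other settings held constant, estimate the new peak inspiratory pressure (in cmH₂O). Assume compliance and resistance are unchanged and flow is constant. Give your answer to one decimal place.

38.6

Flow: 64 L/min ÷ 60 = 1.0667 L/s.
New flow: 54 L/min ÷ 60 = 0.9 L/s.
PIP = Vt/C + R·V̇ + PEEP (constant-flow equation of motion).
Only the resistive term changes: ΔPIP = R × ΔV̇ = 20.6 × (0.9 − 1.0667) = 20.6 × -0.1667 = -3.434 cmH2O.
Original PIP = 410/27.3 + 20.6×1.0667 + 5 = 41.992 cmH2O; new PIP = 41.992 + (-3.434) = 38.558 cmH2O.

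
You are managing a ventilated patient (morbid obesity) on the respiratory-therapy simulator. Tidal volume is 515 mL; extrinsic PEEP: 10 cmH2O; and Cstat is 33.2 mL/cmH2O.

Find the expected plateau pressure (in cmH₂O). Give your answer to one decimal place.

Pplat = PEEP + Vt / Cstat = 10 + 515 / 33.2 = 10 + 15.512 = 25.512 cmH2O.

25.5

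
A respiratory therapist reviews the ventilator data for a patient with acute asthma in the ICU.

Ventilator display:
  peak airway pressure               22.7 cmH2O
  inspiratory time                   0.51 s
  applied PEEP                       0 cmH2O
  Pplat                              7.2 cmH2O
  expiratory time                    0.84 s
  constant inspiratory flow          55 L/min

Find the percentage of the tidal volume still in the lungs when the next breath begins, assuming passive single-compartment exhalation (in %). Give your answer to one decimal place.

Flow: 55 L/min ÷ 60 = 0.9167 L/s.
Vt = flow × Ti = 0.9167 L/s × 0.51 s × 1000 mL/L = 467.52 mL.
R = (PIP − Pplat)/V̇ = (22.7 − 7.2) / 0.9167 = 15.5/0.9167 = 16.908 cmH2O·s/L.
C = Vt/(Pplat − PEEP) = 467.52 / (7.2 − 0) = 467.52/7.2 = 64.933 mL/cmH2O.
τ = R × C = 16.908 × 0.06493 L/cmH2O = 1.098 s.
Fraction remaining at end-expiration = e^(−Te/τ) = e^(−0.84/1.098) = 0.4653 → 46.53%.

46.5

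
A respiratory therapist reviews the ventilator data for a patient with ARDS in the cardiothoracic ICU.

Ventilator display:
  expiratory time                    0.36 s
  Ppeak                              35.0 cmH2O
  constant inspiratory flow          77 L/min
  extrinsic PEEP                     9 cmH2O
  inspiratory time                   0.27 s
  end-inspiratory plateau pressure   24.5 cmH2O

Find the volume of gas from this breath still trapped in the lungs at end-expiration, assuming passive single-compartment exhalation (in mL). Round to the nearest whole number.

48

Flow: 77 L/min ÷ 60 = 1.2833 L/s.
Vt = flow × Ti = 1.2833 L/s × 0.27 s × 1000 mL/L = 346.49 mL.
R = (PIP − Pplat)/V̇ = (35.0 − 24.5) / 1.2833 = 10.5/1.2833 = 8.182 cmH2O·s/L.
C = Vt/(Pplat − PEEP) = 346.49 / (24.5 − 9) = 346.49/15.5 = 22.354 mL/cmH2O.
τ = R × C = 8.182 × 0.02235 L/cmH2O = 0.1829 s.
Fraction remaining = e^(−Te/τ) = e^(−0.36/0.1829) = 0.1397.
Trapped volume = 346.49 × 0.1397 = 48.405 mL.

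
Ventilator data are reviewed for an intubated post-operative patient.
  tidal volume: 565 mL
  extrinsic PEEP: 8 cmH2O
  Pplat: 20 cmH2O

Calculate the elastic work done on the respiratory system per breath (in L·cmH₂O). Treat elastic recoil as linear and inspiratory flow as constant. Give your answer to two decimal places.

Elastic work ≈ ½ × (Pplat − PEEP) × Vt = 0.5 × (20 − 8) × 0.565 L = 0.5 × 12.0 × 0.565 = 3.39 L·cmH2O.

3.39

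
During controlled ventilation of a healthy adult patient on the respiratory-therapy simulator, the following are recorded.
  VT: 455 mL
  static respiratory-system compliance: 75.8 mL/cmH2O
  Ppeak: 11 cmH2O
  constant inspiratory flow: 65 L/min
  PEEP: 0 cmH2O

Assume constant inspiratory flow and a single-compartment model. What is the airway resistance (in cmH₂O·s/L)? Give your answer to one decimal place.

Flow: 65 L/min ÷ 60 = 1.0833 L/s.
Equation of motion (constant flow): PIP = Vt/C + R·V̇ + PEEP.
R·V̇ = PIP − Vt/C − PEEP = 11 − 455/75.8 − 0 = 11 − 6.003 − 0 = 4.997 cmH2O.
R = 4.997 / 1.0833 = 4.613 cmH2O·s/L.

4.6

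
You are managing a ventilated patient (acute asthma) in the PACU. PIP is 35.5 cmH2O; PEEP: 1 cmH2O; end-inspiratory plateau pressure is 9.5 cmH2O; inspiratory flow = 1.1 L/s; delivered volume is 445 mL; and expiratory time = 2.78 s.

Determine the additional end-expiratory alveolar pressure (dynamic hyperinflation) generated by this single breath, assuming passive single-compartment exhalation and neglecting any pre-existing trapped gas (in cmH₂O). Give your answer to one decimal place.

R = (PIP − Pplat)/V̇ = (35.5 − 9.5) / 1.1 = 26.0/1.1 = 23.636 cmH2O·s/L.
C = Vt/(Pplat − PEEP) = 445.0 / (9.5 − 1) = 445.0/8.5 = 52.353 mL/cmH2O.
τ = R × C = 23.636 × 0.05235 L/cmH2O = 1.237 s.
Fraction remaining = e^(−Te/τ) = e^(−2.78/1.237) = 0.1057; trapped volume = 445.0 × 0.1057 = 47.037 mL.
Additional alveolar pressure from trapping ≈ V_trapped / C = 47.037 / 52.353 = 0.8985 cmH2O.

0.9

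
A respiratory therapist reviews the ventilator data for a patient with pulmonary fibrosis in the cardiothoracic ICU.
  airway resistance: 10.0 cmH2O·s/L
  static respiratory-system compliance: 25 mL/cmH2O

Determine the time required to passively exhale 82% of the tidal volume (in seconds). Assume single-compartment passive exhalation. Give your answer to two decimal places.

0.43

τ = R × C = 10.0 × 25 mL/cmH2O = 10.0 × 0.025 L/cmH2O = 0.25 s.
Exhaled fraction f = 1 − e^(−t/τ) → t = −τ·ln(1 − f) = −0.25·ln(0.18) = 0.4287 s.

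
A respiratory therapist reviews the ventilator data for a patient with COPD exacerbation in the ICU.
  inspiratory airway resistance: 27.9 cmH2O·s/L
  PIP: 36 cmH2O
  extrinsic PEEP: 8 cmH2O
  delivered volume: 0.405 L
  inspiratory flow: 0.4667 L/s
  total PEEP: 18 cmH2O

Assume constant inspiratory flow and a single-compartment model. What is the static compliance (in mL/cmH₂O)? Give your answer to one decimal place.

81.3

Total PEEP = 18 cmH2O (set 8 + intrinsic 10); this is the baseline alveolar pressure.
Equation of motion (constant flow): PIP = Vt/C + R·V̇ + PEEP.
Vt/C = PIP − R·V̇ − PEEP = 36 − 27.9×0.4667 − 18 = 36 − 13.021 − 18 = 4.979 cmH2O.
C = Vt / 4.979 = 405 / 4.979 = 81.342 mL/cmH2O.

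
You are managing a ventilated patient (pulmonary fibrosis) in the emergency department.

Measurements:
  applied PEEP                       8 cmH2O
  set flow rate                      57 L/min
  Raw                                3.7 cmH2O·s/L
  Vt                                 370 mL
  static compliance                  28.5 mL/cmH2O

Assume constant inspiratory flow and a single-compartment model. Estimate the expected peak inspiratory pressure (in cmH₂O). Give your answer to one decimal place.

24.5

Flow: 57 L/min ÷ 60 = 0.95 L/s.
Equation of motion (constant flow): PIP = Vt/C + R·V̇ + PEEP.
PIP = 370/28.5 + 3.7×0.95 + 8 = 12.982 + 3.515 + 8 = 24.497 cmH2O.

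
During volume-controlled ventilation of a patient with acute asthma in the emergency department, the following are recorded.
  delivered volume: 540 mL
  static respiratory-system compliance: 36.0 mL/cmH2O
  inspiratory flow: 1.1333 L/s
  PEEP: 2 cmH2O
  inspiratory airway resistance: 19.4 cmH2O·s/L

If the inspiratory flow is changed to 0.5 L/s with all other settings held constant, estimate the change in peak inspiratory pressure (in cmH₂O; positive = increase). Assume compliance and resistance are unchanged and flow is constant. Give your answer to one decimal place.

-12.3

PIP = Vt/C + R·V̇ + PEEP (constant-flow equation of motion).
Only the resistive term changes: ΔPIP = R × ΔV̇ = 19.4 × (0.5 − 1.1333) = 19.4 × -0.6333 = -12.286 cmH2O.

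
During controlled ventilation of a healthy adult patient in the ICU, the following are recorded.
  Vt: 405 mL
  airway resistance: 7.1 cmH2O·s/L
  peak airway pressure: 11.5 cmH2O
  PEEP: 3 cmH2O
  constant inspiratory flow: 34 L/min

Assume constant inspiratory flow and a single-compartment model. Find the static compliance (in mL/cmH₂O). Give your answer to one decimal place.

Flow: 34 L/min ÷ 60 = 0.5667 L/s.
Equation of motion (constant flow): PIP = Vt/C + R·V̇ + PEEP.
Vt/C = PIP − R·V̇ − PEEP = 11.5 − 7.1×0.5667 − 3 = 11.5 − 4.024 − 3 = 4.476 cmH2O.
C = Vt / 4.476 = 405 / 4.476 = 90.483 mL/cmH2O.

90.5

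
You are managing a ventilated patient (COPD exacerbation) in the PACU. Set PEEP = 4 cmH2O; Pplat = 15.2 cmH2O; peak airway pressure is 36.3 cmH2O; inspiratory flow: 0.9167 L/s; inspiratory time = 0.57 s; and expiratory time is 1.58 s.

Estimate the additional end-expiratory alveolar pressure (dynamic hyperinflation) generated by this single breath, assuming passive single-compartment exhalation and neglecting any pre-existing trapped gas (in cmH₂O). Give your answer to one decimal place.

2.6

Vt = flow × Ti = 0.9167 L/s × 0.57 s × 1000 mL/L = 522.52 mL.
R = (PIP − Pplat)/V̇ = (36.3 − 15.2) / 0.9167 = 21.1/0.9167 = 23.017 cmH2O·s/L.
C = Vt/(Pplat − PEEP) = 522.52 / (15.2 − 4) = 522.52/11.2 = 46.654 mL/cmH2O.
τ = R × C = 23.017 × 0.04665 L/cmH2O = 1.074 s.
Fraction remaining = e^(−Te/τ) = e^(−1.58/1.074) = 0.2297; trapped volume = 522.52 × 0.2297 = 120.02 mL.
Additional alveolar pressure from trapping ≈ V_trapped / C = 120.02 / 46.654 = 2.573 cmH2O.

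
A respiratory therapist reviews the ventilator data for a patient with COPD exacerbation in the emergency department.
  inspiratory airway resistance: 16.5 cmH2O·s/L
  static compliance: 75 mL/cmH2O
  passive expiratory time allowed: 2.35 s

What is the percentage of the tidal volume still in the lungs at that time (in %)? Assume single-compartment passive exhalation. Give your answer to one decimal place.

15.0

τ = R × C = 16.5 × 75 mL/cmH2O = 16.5 × 0.075 L/cmH2O = 1.238 s.
Passive exhalation: V(t)/V₀ = e^(−t/τ) = e^(−2.35/1.238) = 0.1498.
Fraction remaining = 0.1498 → 14.98%.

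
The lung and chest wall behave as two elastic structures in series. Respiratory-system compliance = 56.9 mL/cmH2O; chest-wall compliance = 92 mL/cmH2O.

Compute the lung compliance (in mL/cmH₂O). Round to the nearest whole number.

149

1/CL = 1/Crs − 1/Ccw.
1/CL = 1/56.9 − 1/92 = 0.006705.
CL = 149.14 mL/cmH2O.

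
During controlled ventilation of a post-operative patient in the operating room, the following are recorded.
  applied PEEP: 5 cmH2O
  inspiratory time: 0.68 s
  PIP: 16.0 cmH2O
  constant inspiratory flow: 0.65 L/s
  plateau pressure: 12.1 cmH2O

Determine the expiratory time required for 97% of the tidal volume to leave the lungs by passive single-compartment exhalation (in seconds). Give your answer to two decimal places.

Vt = flow × Ti = 0.65 L/s × 0.68 s × 1000 mL/L = 442.0 mL.
R = (PIP − Pplat)/V̇ = (16.0 − 12.1) / 0.65 = 3.9/0.65 = 6.0 cmH2O·s/L.
C = Vt/(Pplat − PEEP) = 442.0 / (12.1 − 5) = 442.0/7.1 = 62.254 mL/cmH2O.
τ = R × C = 6.0 × 0.06225 L/cmH2O = 0.3735 s.
t = −τ·ln(1 − 0.97) = −0.3735·ln(0.03) = 1.31 s.

1.31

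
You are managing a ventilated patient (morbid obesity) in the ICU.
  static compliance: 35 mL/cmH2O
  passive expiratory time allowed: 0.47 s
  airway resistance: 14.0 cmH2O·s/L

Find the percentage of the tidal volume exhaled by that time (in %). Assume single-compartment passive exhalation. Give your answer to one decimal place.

61.7

τ = R × C = 14.0 × 35 mL/cmH2O = 14.0 × 0.035 L/cmH2O = 0.49 s.
Passive exhalation: V(t)/V₀ = e^(−t/τ) = e^(−0.47/0.49) = 0.3832.
Fraction exhaled = 1 − 0.3832 = 0.6168 → 61.68%.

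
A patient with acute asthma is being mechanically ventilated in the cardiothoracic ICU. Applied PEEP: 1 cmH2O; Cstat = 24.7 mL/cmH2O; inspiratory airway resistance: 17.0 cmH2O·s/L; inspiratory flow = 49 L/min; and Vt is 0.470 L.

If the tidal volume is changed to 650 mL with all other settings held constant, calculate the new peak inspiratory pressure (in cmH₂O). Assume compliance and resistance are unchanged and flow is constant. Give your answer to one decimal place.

41.2

Flow: 49 L/min ÷ 60 = 0.8167 L/s.
PIP = Vt/C + R·V̇ + PEEP (constant-flow equation of motion).
Only the elastic term changes: ΔPIP = ΔVt / C = (650 − 470) / 24.7 = 7.287 cmH2O.
Original PIP = 470/24.7 + 17.0×0.8167 + 1 = 33.912 cmH2O; new PIP = 33.912 + (7.287) = 41.199 cmH2O.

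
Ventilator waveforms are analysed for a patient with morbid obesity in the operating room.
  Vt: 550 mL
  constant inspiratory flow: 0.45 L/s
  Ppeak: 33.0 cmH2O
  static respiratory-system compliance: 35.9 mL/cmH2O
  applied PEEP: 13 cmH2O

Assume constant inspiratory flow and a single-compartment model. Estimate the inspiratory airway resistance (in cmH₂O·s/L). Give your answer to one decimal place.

Equation of motion (constant flow): PIP = Vt/C + R·V̇ + PEEP.
R·V̇ = PIP − Vt/C − PEEP = 33.0 − 550/35.9 − 13 = 33.0 − 15.32 − 13 = 4.68 cmH2O.
R = 4.68 / 0.45 = 10.4 cmH2O·s/L.

10.4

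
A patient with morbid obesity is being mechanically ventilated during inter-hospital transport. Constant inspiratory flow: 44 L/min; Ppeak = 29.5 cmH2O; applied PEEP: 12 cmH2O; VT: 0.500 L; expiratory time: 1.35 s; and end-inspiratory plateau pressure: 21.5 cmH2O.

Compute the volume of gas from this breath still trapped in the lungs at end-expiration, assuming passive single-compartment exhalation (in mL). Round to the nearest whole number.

Flow: 44 L/min ÷ 60 = 0.7333 L/s.
R = (PIP − Pplat)/V̇ = (29.5 − 21.5) / 0.7333 = 8.0/0.7333 = 10.91 cmH2O·s/L.
C = Vt/(Pplat − PEEP) = 500.0 / (21.5 − 12) = 500.0/9.5 = 52.632 mL/cmH2O.
τ = R × C = 10.91 × 0.05263 L/cmH2O = 0.5742 s.
Fraction remaining = e^(−Te/τ) = e^(−1.35/0.5742) = 0.09526.
Trapped volume = 500.0 × 0.09526 = 47.63 mL.

48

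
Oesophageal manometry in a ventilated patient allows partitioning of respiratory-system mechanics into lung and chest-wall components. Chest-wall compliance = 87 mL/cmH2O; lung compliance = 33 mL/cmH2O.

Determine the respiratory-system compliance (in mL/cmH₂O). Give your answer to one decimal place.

Lung and chest wall are elastances in series: 1/Crs = 1/CL + 1/Ccw.
1/Crs = 1/33 + 1/87 = 0.0418.
Crs = 23.923 mL/cmH2O.

23.9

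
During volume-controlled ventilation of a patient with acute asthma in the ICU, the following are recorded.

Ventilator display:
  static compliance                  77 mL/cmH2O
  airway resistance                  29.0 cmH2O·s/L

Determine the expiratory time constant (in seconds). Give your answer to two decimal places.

2.23

τ = R × C = 29.0 × 77 mL/cmH2O = 29.0 × 0.077 L/cmH2O = 2.233 s.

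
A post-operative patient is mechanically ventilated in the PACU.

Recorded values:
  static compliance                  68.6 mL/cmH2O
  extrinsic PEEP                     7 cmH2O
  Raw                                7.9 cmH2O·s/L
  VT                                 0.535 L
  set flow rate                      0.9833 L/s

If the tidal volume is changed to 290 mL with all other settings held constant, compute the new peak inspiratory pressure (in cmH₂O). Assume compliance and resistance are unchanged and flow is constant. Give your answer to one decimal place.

19.0

PIP = Vt/C + R·V̇ + PEEP (constant-flow equation of motion).
Only the elastic term changes: ΔPIP = ΔVt / C = (290 − 535) / 68.6 = -3.571 cmH2O.
Original PIP = 535/68.6 + 7.9×0.9833 + 7 = 22.567 cmH2O; new PIP = 22.567 + (-3.571) = 18.996 cmH2O.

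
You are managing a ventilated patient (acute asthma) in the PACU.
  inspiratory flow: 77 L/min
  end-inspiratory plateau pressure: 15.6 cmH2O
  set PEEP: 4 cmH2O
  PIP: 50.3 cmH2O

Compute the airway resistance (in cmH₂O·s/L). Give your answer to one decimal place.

27.0

Flow: 77 L/min ÷ 60 = 1.2833 L/s.
Raw = (PIP − Pplat) / flow = (50.3 − 15.6) / 1.2833 = 34.7 / 1.2833 = 27.04 cmH2O·s/L.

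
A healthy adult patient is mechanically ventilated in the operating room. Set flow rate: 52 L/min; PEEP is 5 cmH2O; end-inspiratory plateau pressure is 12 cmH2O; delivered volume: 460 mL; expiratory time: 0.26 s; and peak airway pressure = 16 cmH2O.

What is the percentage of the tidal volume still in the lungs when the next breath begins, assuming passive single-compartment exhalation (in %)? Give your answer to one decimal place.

42.4

Flow: 52 L/min ÷ 60 = 0.8667 L/s.
R = (PIP − Pplat)/V̇ = (16 − 12) / 0.8667 = 4.0/0.8667 = 4.615 cmH2O·s/L.
C = Vt/(Pplat − PEEP) = 460.0 / (12 − 5) = 460.0/7.0 = 65.714 mL/cmH2O.
τ = R × C = 4.615 × 0.06571 L/cmH2O = 0.3033 s.
Fraction remaining at end-expiration = e^(−Te/τ) = e^(−0.26/0.3033) = 0.4243 → 42.43%.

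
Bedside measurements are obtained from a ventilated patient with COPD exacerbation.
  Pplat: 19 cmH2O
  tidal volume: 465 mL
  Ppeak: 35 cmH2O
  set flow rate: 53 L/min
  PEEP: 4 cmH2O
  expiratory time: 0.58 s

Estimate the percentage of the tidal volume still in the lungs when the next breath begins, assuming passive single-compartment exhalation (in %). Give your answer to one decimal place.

Flow: 53 L/min ÷ 60 = 0.8833 L/s.
R = (PIP − Pplat)/V̇ = (35 − 19) / 0.8833 = 16.0/0.8833 = 18.114 cmH2O·s/L.
C = Vt/(Pplat − PEEP) = 465.0 / (19 − 4) = 465.0/15.0 = 31.0 mL/cmH2O.
τ = R × C = 18.114 × 0.031 L/cmH2O = 0.5615 s.
Fraction remaining at end-expiration = e^(−Te/τ) = e^(−0.58/0.5615) = 0.356 → 35.6%.

35.6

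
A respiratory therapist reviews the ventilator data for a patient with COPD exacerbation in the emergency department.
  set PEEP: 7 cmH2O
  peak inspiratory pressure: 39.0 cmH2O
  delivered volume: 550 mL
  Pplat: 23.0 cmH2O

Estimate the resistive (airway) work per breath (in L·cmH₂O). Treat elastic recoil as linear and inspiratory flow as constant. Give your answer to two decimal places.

8.80

With constant inspiratory flow the resistive pressure is constant at PIP − Pplat = 39.0 − 23.0 = 16.0 cmH2O, so resistive work = 16.0 × 0.550 = 8.8 L·cmH2O.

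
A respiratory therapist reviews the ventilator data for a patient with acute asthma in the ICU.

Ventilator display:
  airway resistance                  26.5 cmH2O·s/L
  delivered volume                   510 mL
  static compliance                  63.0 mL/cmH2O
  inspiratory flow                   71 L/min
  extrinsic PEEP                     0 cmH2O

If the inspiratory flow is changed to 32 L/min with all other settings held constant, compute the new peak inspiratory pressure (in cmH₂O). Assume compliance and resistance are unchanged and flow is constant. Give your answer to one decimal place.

Flow: 71 L/min ÷ 60 = 1.1833 L/s.
New flow: 32 L/min ÷ 60 = 0.5333 L/s.
PIP = Vt/C + R·V̇ + PEEP (constant-flow equation of motion).
Only the resistive term changes: ΔPIP = R × ΔV̇ = 26.5 × (0.5333 − 1.1833) = 26.5 × -0.65 = -17.225 cmH2O.
Original PIP = 510/63.0 + 26.5×1.1833 + 0 = 39.453 cmH2O; new PIP = 39.453 + (-17.225) = 22.228 cmH2O.

22.2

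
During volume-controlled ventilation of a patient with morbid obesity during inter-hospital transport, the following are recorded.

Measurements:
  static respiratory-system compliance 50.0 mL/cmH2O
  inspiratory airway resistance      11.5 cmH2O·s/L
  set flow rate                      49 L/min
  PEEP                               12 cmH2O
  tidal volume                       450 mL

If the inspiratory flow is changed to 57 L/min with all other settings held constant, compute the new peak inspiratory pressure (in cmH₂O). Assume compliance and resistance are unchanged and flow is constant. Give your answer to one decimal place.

31.9

Flow: 49 L/min ÷ 60 = 0.8167 L/s.
New flow: 57 L/min ÷ 60 = 0.95 L/s.
PIP = Vt/C + R·V̇ + PEEP (constant-flow equation of motion).
Only the resistive term changes: ΔPIP = R × ΔV̇ = 11.5 × (0.95 − 0.8167) = 11.5 × 0.1333 = 1.533 cmH2O.
Original PIP = 450/50.0 + 11.5×0.8167 + 12 = 30.392 cmH2O; new PIP = 30.392 + (1.533) = 31.925 cmH2O.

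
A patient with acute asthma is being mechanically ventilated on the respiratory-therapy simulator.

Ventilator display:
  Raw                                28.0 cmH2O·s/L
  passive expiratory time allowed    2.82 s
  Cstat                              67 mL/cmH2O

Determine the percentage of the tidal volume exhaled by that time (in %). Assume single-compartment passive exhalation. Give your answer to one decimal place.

77.8

τ = R × C = 28.0 × 67 mL/cmH2O = 28.0 × 0.067 L/cmH2O = 1.876 s.
Passive exhalation: V(t)/V₀ = e^(−t/τ) = e^(−2.82/1.876) = 0.2224.
Fraction exhaled = 1 − 0.2224 = 0.7776 → 77.76%.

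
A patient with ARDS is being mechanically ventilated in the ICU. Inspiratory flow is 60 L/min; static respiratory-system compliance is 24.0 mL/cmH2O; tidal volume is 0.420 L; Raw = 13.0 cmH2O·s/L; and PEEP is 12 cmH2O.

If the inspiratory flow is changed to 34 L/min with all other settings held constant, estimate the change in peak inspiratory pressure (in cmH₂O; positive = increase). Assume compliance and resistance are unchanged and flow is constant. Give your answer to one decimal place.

Flow: 60 L/min ÷ 60 = 1 L/s.
New flow: 34 L/min ÷ 60 = 0.5667 L/s.
PIP = Vt/C + R·V̇ + PEEP (constant-flow equation of motion).
Only the resistive term changes: ΔPIP = R × ΔV̇ = 13.0 × (0.5667 − 1) = 13.0 × -0.4333 = -5.633 cmH2O.

-5.6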